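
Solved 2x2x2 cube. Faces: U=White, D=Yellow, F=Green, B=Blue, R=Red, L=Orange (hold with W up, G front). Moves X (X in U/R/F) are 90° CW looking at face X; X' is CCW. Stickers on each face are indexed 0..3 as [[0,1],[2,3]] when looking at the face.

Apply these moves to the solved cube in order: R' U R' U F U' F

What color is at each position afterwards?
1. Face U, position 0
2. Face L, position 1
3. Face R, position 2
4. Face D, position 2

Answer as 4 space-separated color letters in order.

Answer: W Y O Y

Derivation:
After move 1 (R'): R=RRRR U=WBWB F=GWGW D=YGYG B=YBYB
After move 2 (U): U=WWBB F=RRGW R=YBRR B=OOYB L=GWOO
After move 3 (R'): R=BRYR U=WYBO F=RWGB D=YRYW B=GOGB
After move 4 (U): U=BWOY F=BRGB R=GOYR B=GWGB L=RWOO
After move 5 (F): F=GBBR U=BWOW R=OOYR D=YGYW L=RYOR
After move 6 (U'): U=WWBO F=RYBR R=GBYR B=OOGB L=GWOR
After move 7 (F): F=BRRY U=WWRW R=BBOR D=YGYW L=GYOG
Query 1: U[0] = W
Query 2: L[1] = Y
Query 3: R[2] = O
Query 4: D[2] = Y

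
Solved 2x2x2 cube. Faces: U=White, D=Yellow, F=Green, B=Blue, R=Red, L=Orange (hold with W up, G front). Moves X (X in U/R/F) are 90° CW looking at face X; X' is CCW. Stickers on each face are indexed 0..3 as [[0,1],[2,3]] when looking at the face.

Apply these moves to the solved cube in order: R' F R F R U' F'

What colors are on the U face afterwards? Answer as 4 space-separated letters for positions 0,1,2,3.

Answer: G R W R

Derivation:
After move 1 (R'): R=RRRR U=WBWB F=GWGW D=YGYG B=YBYB
After move 2 (F): F=GGWW U=WBOO R=WRBR D=RRYG L=OYOG
After move 3 (R): R=BWRR U=WGOW F=GRWG D=RYYY B=OBBB
After move 4 (F): F=WGGR U=WGGY R=OWWR D=RBYY L=OROY
After move 5 (R): R=WORW U=WGGR F=WBGY D=RBYO B=YBGB
After move 6 (U'): U=GRWG F=ORGY R=WBRW B=WOGB L=YBOY
After move 7 (F'): F=RYOG U=GRWR R=BBRW D=BYYO L=YGOW
Query: U face = GRWR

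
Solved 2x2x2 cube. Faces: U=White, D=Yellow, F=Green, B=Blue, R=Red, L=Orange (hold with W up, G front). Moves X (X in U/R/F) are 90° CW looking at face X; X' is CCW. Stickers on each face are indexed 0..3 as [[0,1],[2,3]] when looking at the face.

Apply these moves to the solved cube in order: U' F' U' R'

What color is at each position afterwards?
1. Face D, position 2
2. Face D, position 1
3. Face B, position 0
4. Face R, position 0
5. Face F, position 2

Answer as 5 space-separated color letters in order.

After move 1 (U'): U=WWWW F=OOGG R=GGRR B=RRBB L=BBOO
After move 2 (F'): F=OGOG U=WWGR R=YGYR D=BOYY L=BWOW
After move 3 (U'): U=WRWG F=BWOG R=OGYR B=YGBB L=RROW
After move 4 (R'): R=GROY U=WBWY F=BROG D=BWYG B=YGOB
Query 1: D[2] = Y
Query 2: D[1] = W
Query 3: B[0] = Y
Query 4: R[0] = G
Query 5: F[2] = O

Answer: Y W Y G O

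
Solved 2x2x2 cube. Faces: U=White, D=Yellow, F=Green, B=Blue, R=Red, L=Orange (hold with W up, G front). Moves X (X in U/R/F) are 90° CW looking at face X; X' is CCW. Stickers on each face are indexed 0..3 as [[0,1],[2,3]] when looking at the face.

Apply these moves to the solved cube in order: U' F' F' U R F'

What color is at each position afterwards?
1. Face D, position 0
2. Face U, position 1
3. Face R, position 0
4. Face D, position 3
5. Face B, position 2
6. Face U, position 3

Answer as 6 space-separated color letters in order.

After move 1 (U'): U=WWWW F=OOGG R=GGRR B=RRBB L=BBOO
After move 2 (F'): F=OGOG U=WWGR R=YGYR D=BOYY L=BWOW
After move 3 (F'): F=GGOO U=WWYY R=OGBR D=WWYY L=BROG
After move 4 (U): U=YWYW F=OGOO R=RRBR B=BRBB L=GGOG
After move 5 (R): R=BRRR U=YGYO F=OWOY D=WBYB B=WRWB
After move 6 (F'): F=WYOO U=YGBR R=BRWR D=GGYB L=GOOY
Query 1: D[0] = G
Query 2: U[1] = G
Query 3: R[0] = B
Query 4: D[3] = B
Query 5: B[2] = W
Query 6: U[3] = R

Answer: G G B B W R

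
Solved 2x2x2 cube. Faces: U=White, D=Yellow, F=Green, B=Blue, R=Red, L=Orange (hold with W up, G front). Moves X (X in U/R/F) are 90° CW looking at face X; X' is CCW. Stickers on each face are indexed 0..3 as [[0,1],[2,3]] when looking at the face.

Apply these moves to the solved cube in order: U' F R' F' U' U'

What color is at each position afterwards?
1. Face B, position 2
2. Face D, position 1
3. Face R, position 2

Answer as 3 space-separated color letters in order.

After move 1 (U'): U=WWWW F=OOGG R=GGRR B=RRBB L=BBOO
After move 2 (F): F=GOGO U=WWOB R=WGWR D=RGYY L=BYOY
After move 3 (R'): R=GRWW U=WBOR F=GWGB D=ROYO B=YRGB
After move 4 (F'): F=WBGG U=WBGW R=ORRW D=YYYO L=BROO
After move 5 (U'): U=BWWG F=BRGG R=WBRW B=ORGB L=YROO
After move 6 (U'): U=WGBW F=YRGG R=BRRW B=WBGB L=OROO
Query 1: B[2] = G
Query 2: D[1] = Y
Query 3: R[2] = R

Answer: G Y R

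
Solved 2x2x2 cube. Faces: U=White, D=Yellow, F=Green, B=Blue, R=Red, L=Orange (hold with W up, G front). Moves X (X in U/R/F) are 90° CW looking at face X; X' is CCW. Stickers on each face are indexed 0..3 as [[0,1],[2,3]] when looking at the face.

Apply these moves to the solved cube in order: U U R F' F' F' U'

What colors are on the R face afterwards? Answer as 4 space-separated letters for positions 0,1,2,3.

Answer: G B G O

Derivation:
After move 1 (U): U=WWWW F=RRGG R=BBRR B=OOBB L=GGOO
After move 2 (U): U=WWWW F=BBGG R=OORR B=GGBB L=RROO
After move 3 (R): R=RORO U=WBWG F=BYGY D=YBYG B=WGWB
After move 4 (F'): F=YYBG U=WBRR R=BOYO D=ROYG L=RGOW
After move 5 (F'): F=YGYB U=WBBY R=OORO D=GWYG L=RROR
After move 6 (F'): F=GBYY U=WBOR R=WOGO D=RRYG L=RYOB
After move 7 (U'): U=BRWO F=RYYY R=GBGO B=WOWB L=WGOB
Query: R face = GBGO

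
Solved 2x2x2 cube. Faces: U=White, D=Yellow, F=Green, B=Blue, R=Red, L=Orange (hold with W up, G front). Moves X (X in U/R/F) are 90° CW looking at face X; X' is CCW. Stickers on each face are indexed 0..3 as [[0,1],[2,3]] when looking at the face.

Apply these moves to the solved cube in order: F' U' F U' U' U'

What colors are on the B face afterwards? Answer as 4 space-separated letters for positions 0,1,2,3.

Answer: B O B B

Derivation:
After move 1 (F'): F=GGGG U=WWRR R=YRYR D=OOYY L=OWOW
After move 2 (U'): U=WRWR F=OWGG R=GGYR B=YRBB L=BBOW
After move 3 (F): F=GOGW U=WRWB R=WGRR D=YGYY L=BOOO
After move 4 (U'): U=RBWW F=BOGW R=GORR B=WGBB L=YROO
After move 5 (U'): U=BWRW F=YRGW R=BORR B=GOBB L=WGOO
After move 6 (U'): U=WWBR F=WGGW R=YRRR B=BOBB L=GOOO
Query: B face = BOBB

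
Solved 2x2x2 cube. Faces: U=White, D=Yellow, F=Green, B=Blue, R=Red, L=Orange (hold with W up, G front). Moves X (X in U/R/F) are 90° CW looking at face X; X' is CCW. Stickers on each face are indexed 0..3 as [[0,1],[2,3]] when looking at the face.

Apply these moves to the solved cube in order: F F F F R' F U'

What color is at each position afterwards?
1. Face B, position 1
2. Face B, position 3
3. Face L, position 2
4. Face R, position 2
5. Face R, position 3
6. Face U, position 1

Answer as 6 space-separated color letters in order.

Answer: R B O B R O

Derivation:
After move 1 (F): F=GGGG U=WWOO R=WRWR D=RRYY L=OYOY
After move 2 (F): F=GGGG U=WWYY R=OROR D=WWYY L=OROR
After move 3 (F): F=GGGG U=WWRR R=YRYR D=OOYY L=OWOW
After move 4 (F): F=GGGG U=WWWW R=RRRR D=YYYY L=OOOO
After move 5 (R'): R=RRRR U=WBWB F=GWGW D=YGYG B=YBYB
After move 6 (F): F=GGWW U=WBOO R=WRBR D=RRYG L=OYOG
After move 7 (U'): U=BOWO F=OYWW R=GGBR B=WRYB L=YBOG
Query 1: B[1] = R
Query 2: B[3] = B
Query 3: L[2] = O
Query 4: R[2] = B
Query 5: R[3] = R
Query 6: U[1] = O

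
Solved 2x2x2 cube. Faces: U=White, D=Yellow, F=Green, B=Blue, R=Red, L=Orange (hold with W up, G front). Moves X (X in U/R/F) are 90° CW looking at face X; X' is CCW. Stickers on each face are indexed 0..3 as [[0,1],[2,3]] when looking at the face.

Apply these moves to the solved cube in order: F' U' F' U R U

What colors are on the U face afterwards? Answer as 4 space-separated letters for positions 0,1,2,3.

After move 1 (F'): F=GGGG U=WWRR R=YRYR D=OOYY L=OWOW
After move 2 (U'): U=WRWR F=OWGG R=GGYR B=YRBB L=BBOW
After move 3 (F'): F=WGOG U=WRGY R=OGOR D=BWYY L=BROW
After move 4 (U): U=GWYR F=OGOG R=YROR B=BRBB L=WGOW
After move 5 (R): R=OYRR U=GGYG F=OWOY D=BBYB B=RRWB
After move 6 (U): U=YGGG F=OYOY R=RRRR B=WGWB L=OWOW
Query: U face = YGGG

Answer: Y G G G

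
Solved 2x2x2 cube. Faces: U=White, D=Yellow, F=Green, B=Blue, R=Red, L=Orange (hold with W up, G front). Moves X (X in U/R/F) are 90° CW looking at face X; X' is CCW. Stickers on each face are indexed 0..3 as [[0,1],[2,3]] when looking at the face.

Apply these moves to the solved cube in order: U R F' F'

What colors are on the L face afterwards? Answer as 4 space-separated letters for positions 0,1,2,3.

After move 1 (U): U=WWWW F=RRGG R=BBRR B=OOBB L=GGOO
After move 2 (R): R=RBRB U=WRWG F=RYGY D=YBYO B=WOWB
After move 3 (F'): F=YYRG U=WRRR R=BBYB D=GOYO L=GGOW
After move 4 (F'): F=YGYR U=WRBY R=OBGB D=GWYO L=GROR
Query: L face = GROR

Answer: G R O R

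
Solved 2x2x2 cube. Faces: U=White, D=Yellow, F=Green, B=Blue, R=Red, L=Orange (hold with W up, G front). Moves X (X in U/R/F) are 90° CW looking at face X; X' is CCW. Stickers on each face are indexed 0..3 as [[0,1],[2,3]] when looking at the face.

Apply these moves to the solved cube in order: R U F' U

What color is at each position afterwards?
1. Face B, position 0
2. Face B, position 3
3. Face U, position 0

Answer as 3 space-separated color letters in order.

After move 1 (R): R=RRRR U=WGWG F=GYGY D=YBYB B=WBWB
After move 2 (U): U=WWGG F=RRGY R=WBRR B=OOWB L=GYOO
After move 3 (F'): F=RYRG U=WWWR R=BBYR D=YOYB L=GGOG
After move 4 (U): U=WWRW F=BBRG R=OOYR B=GGWB L=RYOG
Query 1: B[0] = G
Query 2: B[3] = B
Query 3: U[0] = W

Answer: G B W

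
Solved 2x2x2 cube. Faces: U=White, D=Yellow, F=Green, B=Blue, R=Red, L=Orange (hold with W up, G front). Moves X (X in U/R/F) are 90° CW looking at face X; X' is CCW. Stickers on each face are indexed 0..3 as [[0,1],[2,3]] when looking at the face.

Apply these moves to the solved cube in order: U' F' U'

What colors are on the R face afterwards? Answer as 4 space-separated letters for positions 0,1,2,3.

Answer: O G Y R

Derivation:
After move 1 (U'): U=WWWW F=OOGG R=GGRR B=RRBB L=BBOO
After move 2 (F'): F=OGOG U=WWGR R=YGYR D=BOYY L=BWOW
After move 3 (U'): U=WRWG F=BWOG R=OGYR B=YGBB L=RROW
Query: R face = OGYR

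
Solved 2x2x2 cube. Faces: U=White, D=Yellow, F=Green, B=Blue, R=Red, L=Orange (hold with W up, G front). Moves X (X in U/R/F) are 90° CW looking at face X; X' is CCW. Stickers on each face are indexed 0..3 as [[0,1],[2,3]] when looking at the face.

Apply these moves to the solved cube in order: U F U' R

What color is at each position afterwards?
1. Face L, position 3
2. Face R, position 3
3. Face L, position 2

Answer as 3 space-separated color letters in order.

After move 1 (U): U=WWWW F=RRGG R=BBRR B=OOBB L=GGOO
After move 2 (F): F=GRGR U=WWOG R=WBWR D=RBYY L=GYOY
After move 3 (U'): U=WGWO F=GYGR R=GRWR B=WBBB L=OOOY
After move 4 (R): R=WGRR U=WYWR F=GBGY D=RBYW B=OBGB
Query 1: L[3] = Y
Query 2: R[3] = R
Query 3: L[2] = O

Answer: Y R O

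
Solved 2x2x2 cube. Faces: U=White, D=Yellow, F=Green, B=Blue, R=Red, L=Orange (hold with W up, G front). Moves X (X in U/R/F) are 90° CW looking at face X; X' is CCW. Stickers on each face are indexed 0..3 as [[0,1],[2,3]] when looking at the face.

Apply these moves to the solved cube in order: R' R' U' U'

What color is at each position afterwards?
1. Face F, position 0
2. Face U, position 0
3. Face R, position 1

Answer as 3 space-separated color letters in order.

After move 1 (R'): R=RRRR U=WBWB F=GWGW D=YGYG B=YBYB
After move 2 (R'): R=RRRR U=WYWY F=GBGB D=YWYW B=GBGB
After move 3 (U'): U=YYWW F=OOGB R=GBRR B=RRGB L=GBOO
After move 4 (U'): U=YWYW F=GBGB R=OORR B=GBGB L=RROO
Query 1: F[0] = G
Query 2: U[0] = Y
Query 3: R[1] = O

Answer: G Y O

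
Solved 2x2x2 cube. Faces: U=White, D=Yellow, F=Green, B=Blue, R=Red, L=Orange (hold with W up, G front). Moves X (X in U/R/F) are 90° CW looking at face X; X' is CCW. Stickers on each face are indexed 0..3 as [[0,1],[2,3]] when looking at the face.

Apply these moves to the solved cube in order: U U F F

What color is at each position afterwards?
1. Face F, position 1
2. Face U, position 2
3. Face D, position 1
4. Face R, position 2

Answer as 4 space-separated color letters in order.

Answer: G Y W R

Derivation:
After move 1 (U): U=WWWW F=RRGG R=BBRR B=OOBB L=GGOO
After move 2 (U): U=WWWW F=BBGG R=OORR B=GGBB L=RROO
After move 3 (F): F=GBGB U=WWOR R=WOWR D=ROYY L=RYOY
After move 4 (F): F=GGBB U=WWYY R=OORR D=WWYY L=RROO
Query 1: F[1] = G
Query 2: U[2] = Y
Query 3: D[1] = W
Query 4: R[2] = R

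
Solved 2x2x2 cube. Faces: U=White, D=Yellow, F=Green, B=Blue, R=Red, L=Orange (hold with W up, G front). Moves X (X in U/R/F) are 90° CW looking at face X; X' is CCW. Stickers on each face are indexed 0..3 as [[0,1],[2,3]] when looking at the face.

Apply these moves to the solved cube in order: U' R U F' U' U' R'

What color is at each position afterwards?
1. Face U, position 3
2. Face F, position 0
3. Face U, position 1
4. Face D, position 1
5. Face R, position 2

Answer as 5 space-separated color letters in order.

Answer: G B W B O

Derivation:
After move 1 (U'): U=WWWW F=OOGG R=GGRR B=RRBB L=BBOO
After move 2 (R): R=RGRG U=WOWG F=OYGY D=YBYR B=WRWB
After move 3 (U): U=WWGO F=RGGY R=WRRG B=BBWB L=OYOO
After move 4 (F'): F=GYRG U=WWWR R=BRYG D=YOYR L=OOOG
After move 5 (U'): U=WRWW F=OORG R=GYYG B=BRWB L=BBOG
After move 6 (U'): U=RWWW F=BBRG R=OOYG B=GYWB L=BROG
After move 7 (R'): R=OGOY U=RWWG F=BWRW D=YBYG B=RYOB
Query 1: U[3] = G
Query 2: F[0] = B
Query 3: U[1] = W
Query 4: D[1] = B
Query 5: R[2] = O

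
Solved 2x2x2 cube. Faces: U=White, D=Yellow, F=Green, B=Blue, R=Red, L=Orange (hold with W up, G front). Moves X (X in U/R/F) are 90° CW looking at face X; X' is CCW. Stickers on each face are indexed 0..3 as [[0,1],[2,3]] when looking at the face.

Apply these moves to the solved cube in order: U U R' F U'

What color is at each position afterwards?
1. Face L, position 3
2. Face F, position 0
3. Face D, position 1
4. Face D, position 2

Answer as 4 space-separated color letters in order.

Answer: B R O Y

Derivation:
After move 1 (U): U=WWWW F=RRGG R=BBRR B=OOBB L=GGOO
After move 2 (U): U=WWWW F=BBGG R=OORR B=GGBB L=RROO
After move 3 (R'): R=OROR U=WBWG F=BWGW D=YBYG B=YGYB
After move 4 (F): F=GBWW U=WBOR R=WRGR D=OOYG L=RYOB
After move 5 (U'): U=BRWO F=RYWW R=GBGR B=WRYB L=YGOB
Query 1: L[3] = B
Query 2: F[0] = R
Query 3: D[1] = O
Query 4: D[2] = Y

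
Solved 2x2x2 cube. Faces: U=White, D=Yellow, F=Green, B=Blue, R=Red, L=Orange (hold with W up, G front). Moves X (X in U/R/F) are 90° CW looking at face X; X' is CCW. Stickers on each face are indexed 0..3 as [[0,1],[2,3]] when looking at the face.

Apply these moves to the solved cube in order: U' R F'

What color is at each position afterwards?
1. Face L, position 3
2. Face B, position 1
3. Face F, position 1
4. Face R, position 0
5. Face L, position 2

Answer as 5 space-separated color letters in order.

Answer: W R Y B O

Derivation:
After move 1 (U'): U=WWWW F=OOGG R=GGRR B=RRBB L=BBOO
After move 2 (R): R=RGRG U=WOWG F=OYGY D=YBYR B=WRWB
After move 3 (F'): F=YYOG U=WORR R=BGYG D=BOYR L=BGOW
Query 1: L[3] = W
Query 2: B[1] = R
Query 3: F[1] = Y
Query 4: R[0] = B
Query 5: L[2] = O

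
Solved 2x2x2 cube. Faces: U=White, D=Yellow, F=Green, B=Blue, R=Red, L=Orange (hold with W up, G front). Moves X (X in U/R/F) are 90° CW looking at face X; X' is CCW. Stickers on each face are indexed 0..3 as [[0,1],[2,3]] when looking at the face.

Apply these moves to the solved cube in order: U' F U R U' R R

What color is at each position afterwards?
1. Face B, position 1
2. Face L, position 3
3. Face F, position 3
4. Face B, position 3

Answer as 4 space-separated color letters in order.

Answer: R Y W B

Derivation:
After move 1 (U'): U=WWWW F=OOGG R=GGRR B=RRBB L=BBOO
After move 2 (F): F=GOGO U=WWOB R=WGWR D=RGYY L=BYOY
After move 3 (U): U=OWBW F=WGGO R=RRWR B=BYBB L=GOOY
After move 4 (R): R=WRRR U=OGBO F=WGGY D=RBYB B=WYWB
After move 5 (U'): U=GOOB F=GOGY R=WGRR B=WRWB L=WYOY
After move 6 (R): R=RWRG U=GOOY F=GBGB D=RWYW B=BROB
After move 7 (R): R=RRGW U=GBOB F=GWGW D=ROYB B=YROB
Query 1: B[1] = R
Query 2: L[3] = Y
Query 3: F[3] = W
Query 4: B[3] = B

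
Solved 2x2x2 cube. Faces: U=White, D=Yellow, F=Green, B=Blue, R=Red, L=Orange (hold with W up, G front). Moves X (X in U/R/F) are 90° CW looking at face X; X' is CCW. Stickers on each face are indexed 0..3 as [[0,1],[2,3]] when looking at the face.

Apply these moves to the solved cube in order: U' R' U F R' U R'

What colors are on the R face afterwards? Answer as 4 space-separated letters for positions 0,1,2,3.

Answer: B B G R

Derivation:
After move 1 (U'): U=WWWW F=OOGG R=GGRR B=RRBB L=BBOO
After move 2 (R'): R=GRGR U=WBWR F=OWGW D=YOYG B=YRYB
After move 3 (U): U=WWRB F=GRGW R=YRGR B=BBYB L=OWOO
After move 4 (F): F=GGWR U=WWOW R=RRBR D=GYYG L=OYOO
After move 5 (R'): R=RRRB U=WYOB F=GWWW D=GGYR B=GBYB
After move 6 (U): U=OWBY F=RRWW R=GBRB B=OYYB L=GWOO
After move 7 (R'): R=BBGR U=OYBO F=RWWY D=GRYW B=RYGB
Query: R face = BBGR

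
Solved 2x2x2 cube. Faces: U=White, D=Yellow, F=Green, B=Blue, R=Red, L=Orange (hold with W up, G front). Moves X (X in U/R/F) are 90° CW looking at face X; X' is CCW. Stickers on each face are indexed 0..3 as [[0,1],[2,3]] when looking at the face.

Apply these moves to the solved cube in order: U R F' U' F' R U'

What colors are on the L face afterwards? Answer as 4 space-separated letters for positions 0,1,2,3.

After move 1 (U): U=WWWW F=RRGG R=BBRR B=OOBB L=GGOO
After move 2 (R): R=RBRB U=WRWG F=RYGY D=YBYO B=WOWB
After move 3 (F'): F=YYRG U=WRRR R=BBYB D=GOYO L=GGOW
After move 4 (U'): U=RRWR F=GGRG R=YYYB B=BBWB L=WOOW
After move 5 (F'): F=GGGR U=RRYY R=OYGB D=OWYO L=WROW
After move 6 (R): R=GOBY U=RGYR F=GWGO D=OWYB B=YBRB
After move 7 (U'): U=GRRY F=WRGO R=GWBY B=GORB L=YBOW
Query: L face = YBOW

Answer: Y B O W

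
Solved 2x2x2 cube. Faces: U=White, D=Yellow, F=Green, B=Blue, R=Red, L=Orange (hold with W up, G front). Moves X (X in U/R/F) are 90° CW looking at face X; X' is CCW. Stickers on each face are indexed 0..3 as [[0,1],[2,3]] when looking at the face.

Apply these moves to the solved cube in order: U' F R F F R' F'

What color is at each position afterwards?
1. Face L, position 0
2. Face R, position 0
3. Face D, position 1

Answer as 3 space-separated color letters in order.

Answer: B G W

Derivation:
After move 1 (U'): U=WWWW F=OOGG R=GGRR B=RRBB L=BBOO
After move 2 (F): F=GOGO U=WWOB R=WGWR D=RGYY L=BYOY
After move 3 (R): R=WWRG U=WOOO F=GGGY D=RBYR B=BRWB
After move 4 (F): F=GGYG U=WOYY R=OWOG D=RWYR L=BROB
After move 5 (F): F=YGGG U=WOBR R=YWYG D=OOYR L=BROW
After move 6 (R'): R=WGYY U=WWBB F=YOGR D=OGYG B=RROB
After move 7 (F'): F=ORYG U=WWWY R=GGOY D=RWYG L=BBOB
Query 1: L[0] = B
Query 2: R[0] = G
Query 3: D[1] = W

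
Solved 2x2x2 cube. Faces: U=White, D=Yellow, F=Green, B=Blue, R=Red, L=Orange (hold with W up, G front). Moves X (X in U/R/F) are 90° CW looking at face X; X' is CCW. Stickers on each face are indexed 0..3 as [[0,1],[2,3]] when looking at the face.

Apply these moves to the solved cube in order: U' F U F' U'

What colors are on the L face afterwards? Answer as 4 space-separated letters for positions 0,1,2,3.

Answer: B Y O B

Derivation:
After move 1 (U'): U=WWWW F=OOGG R=GGRR B=RRBB L=BBOO
After move 2 (F): F=GOGO U=WWOB R=WGWR D=RGYY L=BYOY
After move 3 (U): U=OWBW F=WGGO R=RRWR B=BYBB L=GOOY
After move 4 (F'): F=GOWG U=OWRW R=GRRR D=OYYY L=GWOB
After move 5 (U'): U=WWOR F=GWWG R=GORR B=GRBB L=BYOB
Query: L face = BYOB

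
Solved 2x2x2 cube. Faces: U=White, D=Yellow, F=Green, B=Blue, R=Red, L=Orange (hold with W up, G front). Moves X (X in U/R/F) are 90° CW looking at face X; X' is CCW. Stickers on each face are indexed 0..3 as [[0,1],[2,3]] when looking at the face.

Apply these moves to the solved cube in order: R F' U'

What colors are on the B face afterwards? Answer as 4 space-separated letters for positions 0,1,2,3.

Answer: B R W B

Derivation:
After move 1 (R): R=RRRR U=WGWG F=GYGY D=YBYB B=WBWB
After move 2 (F'): F=YYGG U=WGRR R=BRYR D=OOYB L=OGOW
After move 3 (U'): U=GRWR F=OGGG R=YYYR B=BRWB L=WBOW
Query: B face = BRWB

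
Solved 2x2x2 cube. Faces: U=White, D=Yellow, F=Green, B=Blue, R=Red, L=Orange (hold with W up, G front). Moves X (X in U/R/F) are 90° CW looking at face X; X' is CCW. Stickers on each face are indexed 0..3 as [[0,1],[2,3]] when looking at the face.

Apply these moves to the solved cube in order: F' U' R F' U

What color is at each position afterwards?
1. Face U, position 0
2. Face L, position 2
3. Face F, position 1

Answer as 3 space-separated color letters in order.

After move 1 (F'): F=GGGG U=WWRR R=YRYR D=OOYY L=OWOW
After move 2 (U'): U=WRWR F=OWGG R=GGYR B=YRBB L=BBOW
After move 3 (R): R=YGRG U=WWWG F=OOGY D=OBYY B=RRRB
After move 4 (F'): F=OYOG U=WWYR R=BGOG D=BWYY L=BGOW
After move 5 (U): U=YWRW F=BGOG R=RROG B=BGRB L=OYOW
Query 1: U[0] = Y
Query 2: L[2] = O
Query 3: F[1] = G

Answer: Y O G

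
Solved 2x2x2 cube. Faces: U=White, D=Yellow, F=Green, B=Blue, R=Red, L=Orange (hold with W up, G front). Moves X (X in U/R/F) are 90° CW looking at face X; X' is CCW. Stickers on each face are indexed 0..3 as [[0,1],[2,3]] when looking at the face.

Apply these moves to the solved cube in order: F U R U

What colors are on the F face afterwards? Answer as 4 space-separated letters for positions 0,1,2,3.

After move 1 (F): F=GGGG U=WWOO R=WRWR D=RRYY L=OYOY
After move 2 (U): U=OWOW F=WRGG R=BBWR B=OYBB L=GGOY
After move 3 (R): R=WBRB U=OROG F=WRGY D=RBYO B=WYWB
After move 4 (U): U=OOGR F=WBGY R=WYRB B=GGWB L=WROY
Query: F face = WBGY

Answer: W B G Y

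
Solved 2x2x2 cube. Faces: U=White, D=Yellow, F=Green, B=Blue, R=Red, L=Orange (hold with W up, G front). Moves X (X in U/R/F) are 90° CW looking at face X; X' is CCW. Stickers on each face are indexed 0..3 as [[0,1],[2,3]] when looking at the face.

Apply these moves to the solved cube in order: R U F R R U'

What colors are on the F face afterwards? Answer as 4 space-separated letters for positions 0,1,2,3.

After move 1 (R): R=RRRR U=WGWG F=GYGY D=YBYB B=WBWB
After move 2 (U): U=WWGG F=RRGY R=WBRR B=OOWB L=GYOO
After move 3 (F): F=GRYR U=WWOY R=GBGR D=RWYB L=GYOB
After move 4 (R): R=GGRB U=WROR F=GWYB D=RWYO B=YOWB
After move 5 (R): R=RGBG U=WWOB F=GWYO D=RWYY B=RORB
After move 6 (U'): U=WBWO F=GYYO R=GWBG B=RGRB L=ROOB
Query: F face = GYYO

Answer: G Y Y O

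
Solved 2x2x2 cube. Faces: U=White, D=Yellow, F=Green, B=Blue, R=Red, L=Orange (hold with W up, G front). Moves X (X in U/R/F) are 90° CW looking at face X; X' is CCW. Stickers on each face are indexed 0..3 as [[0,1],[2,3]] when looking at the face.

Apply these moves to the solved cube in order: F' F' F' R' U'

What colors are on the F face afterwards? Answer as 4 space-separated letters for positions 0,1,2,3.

Answer: O Y G O

Derivation:
After move 1 (F'): F=GGGG U=WWRR R=YRYR D=OOYY L=OWOW
After move 2 (F'): F=GGGG U=WWYY R=OROR D=WWYY L=OROR
After move 3 (F'): F=GGGG U=WWOO R=WRWR D=RRYY L=OYOY
After move 4 (R'): R=RRWW U=WBOB F=GWGO D=RGYG B=YBRB
After move 5 (U'): U=BBWO F=OYGO R=GWWW B=RRRB L=YBOY
Query: F face = OYGO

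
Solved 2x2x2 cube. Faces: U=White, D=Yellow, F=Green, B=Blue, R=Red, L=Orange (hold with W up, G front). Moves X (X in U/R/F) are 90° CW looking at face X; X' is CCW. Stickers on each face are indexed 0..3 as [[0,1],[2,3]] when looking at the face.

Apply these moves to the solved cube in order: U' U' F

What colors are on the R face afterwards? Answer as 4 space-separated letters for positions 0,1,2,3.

Answer: W O W R

Derivation:
After move 1 (U'): U=WWWW F=OOGG R=GGRR B=RRBB L=BBOO
After move 2 (U'): U=WWWW F=BBGG R=OORR B=GGBB L=RROO
After move 3 (F): F=GBGB U=WWOR R=WOWR D=ROYY L=RYOY
Query: R face = WOWR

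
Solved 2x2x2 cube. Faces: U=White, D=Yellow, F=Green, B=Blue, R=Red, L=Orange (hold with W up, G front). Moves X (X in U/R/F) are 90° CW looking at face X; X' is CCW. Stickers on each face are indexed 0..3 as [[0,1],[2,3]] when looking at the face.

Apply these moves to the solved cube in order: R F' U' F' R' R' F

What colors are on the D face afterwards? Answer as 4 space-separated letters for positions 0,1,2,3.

After move 1 (R): R=RRRR U=WGWG F=GYGY D=YBYB B=WBWB
After move 2 (F'): F=YYGG U=WGRR R=BRYR D=OOYB L=OGOW
After move 3 (U'): U=GRWR F=OGGG R=YYYR B=BRWB L=WBOW
After move 4 (F'): F=GGOG U=GRYY R=OYOR D=BWYB L=WROW
After move 5 (R'): R=YROO U=GWYB F=GROY D=BGYG B=BRWB
After move 6 (R'): R=ROYO U=GWYB F=GWOB D=BRYY B=GRGB
After move 7 (F): F=OGBW U=GWWR R=YOBO D=YRYY L=WBOR
Query: D face = YRYY

Answer: Y R Y Y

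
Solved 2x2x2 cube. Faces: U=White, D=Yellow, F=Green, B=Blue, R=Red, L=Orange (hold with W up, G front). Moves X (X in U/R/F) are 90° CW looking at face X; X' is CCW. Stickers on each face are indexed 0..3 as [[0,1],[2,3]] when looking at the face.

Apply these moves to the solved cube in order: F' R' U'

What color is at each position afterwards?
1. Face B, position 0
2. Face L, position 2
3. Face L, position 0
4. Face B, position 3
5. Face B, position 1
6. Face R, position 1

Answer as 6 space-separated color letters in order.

Answer: R O Y B R W

Derivation:
After move 1 (F'): F=GGGG U=WWRR R=YRYR D=OOYY L=OWOW
After move 2 (R'): R=RRYY U=WBRB F=GWGR D=OGYG B=YBOB
After move 3 (U'): U=BBWR F=OWGR R=GWYY B=RROB L=YBOW
Query 1: B[0] = R
Query 2: L[2] = O
Query 3: L[0] = Y
Query 4: B[3] = B
Query 5: B[1] = R
Query 6: R[1] = W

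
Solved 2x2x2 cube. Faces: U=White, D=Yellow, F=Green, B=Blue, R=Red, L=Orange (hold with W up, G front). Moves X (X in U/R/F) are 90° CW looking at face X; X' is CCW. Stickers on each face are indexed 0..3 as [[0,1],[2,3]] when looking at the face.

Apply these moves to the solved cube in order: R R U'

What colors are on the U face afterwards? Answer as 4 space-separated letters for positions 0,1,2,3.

After move 1 (R): R=RRRR U=WGWG F=GYGY D=YBYB B=WBWB
After move 2 (R): R=RRRR U=WYWY F=GBGB D=YWYW B=GBGB
After move 3 (U'): U=YYWW F=OOGB R=GBRR B=RRGB L=GBOO
Query: U face = YYWW

Answer: Y Y W W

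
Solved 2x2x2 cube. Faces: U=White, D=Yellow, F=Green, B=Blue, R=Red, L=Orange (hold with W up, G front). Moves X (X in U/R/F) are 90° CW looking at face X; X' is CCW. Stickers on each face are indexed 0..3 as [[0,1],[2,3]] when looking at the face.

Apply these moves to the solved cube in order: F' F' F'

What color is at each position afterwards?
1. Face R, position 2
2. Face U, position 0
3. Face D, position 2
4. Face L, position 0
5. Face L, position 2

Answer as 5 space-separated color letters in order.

Answer: W W Y O O

Derivation:
After move 1 (F'): F=GGGG U=WWRR R=YRYR D=OOYY L=OWOW
After move 2 (F'): F=GGGG U=WWYY R=OROR D=WWYY L=OROR
After move 3 (F'): F=GGGG U=WWOO R=WRWR D=RRYY L=OYOY
Query 1: R[2] = W
Query 2: U[0] = W
Query 3: D[2] = Y
Query 4: L[0] = O
Query 5: L[2] = O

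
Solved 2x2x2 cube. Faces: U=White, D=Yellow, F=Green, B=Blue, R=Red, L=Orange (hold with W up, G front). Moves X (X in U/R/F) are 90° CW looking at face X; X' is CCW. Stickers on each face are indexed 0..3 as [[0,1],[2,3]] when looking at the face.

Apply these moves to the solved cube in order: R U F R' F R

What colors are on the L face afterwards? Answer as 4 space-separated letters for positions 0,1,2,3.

Answer: G R O R

Derivation:
After move 1 (R): R=RRRR U=WGWG F=GYGY D=YBYB B=WBWB
After move 2 (U): U=WWGG F=RRGY R=WBRR B=OOWB L=GYOO
After move 3 (F): F=GRYR U=WWOY R=GBGR D=RWYB L=GYOB
After move 4 (R'): R=BRGG U=WWOO F=GWYY D=RRYR B=BOWB
After move 5 (F): F=YGYW U=WWBY R=OROG D=GBYR L=GROR
After move 6 (R): R=OOGR U=WGBW F=YBYR D=GWYB B=YOWB
Query: L face = GROR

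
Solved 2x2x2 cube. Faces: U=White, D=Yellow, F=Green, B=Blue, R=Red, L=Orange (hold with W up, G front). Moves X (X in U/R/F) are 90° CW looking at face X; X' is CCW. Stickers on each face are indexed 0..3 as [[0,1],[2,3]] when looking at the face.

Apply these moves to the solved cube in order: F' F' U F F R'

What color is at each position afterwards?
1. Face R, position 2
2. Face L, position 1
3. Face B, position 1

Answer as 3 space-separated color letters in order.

After move 1 (F'): F=GGGG U=WWRR R=YRYR D=OOYY L=OWOW
After move 2 (F'): F=GGGG U=WWYY R=OROR D=WWYY L=OROR
After move 3 (U): U=YWYW F=ORGG R=BBOR B=ORBB L=GGOR
After move 4 (F): F=GOGR U=YWRG R=YBWR D=OBYY L=GWOW
After move 5 (F): F=GGRO U=YWWW R=RBGR D=WYYY L=GOOB
After move 6 (R'): R=BRRG U=YBWO F=GWRW D=WGYO B=YRYB
Query 1: R[2] = R
Query 2: L[1] = O
Query 3: B[1] = R

Answer: R O R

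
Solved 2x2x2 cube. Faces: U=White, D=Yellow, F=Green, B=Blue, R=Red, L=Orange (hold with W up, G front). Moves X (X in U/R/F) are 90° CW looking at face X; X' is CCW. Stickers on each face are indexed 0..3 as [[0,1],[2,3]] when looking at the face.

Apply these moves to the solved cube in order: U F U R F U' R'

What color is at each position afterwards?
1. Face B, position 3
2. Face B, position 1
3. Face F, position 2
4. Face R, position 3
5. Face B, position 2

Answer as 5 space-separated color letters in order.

After move 1 (U): U=WWWW F=RRGG R=BBRR B=OOBB L=GGOO
After move 2 (F): F=GRGR U=WWOG R=WBWR D=RBYY L=GYOY
After move 3 (U): U=OWGW F=WBGR R=OOWR B=GYBB L=GROY
After move 4 (R): R=WORO U=OBGR F=WBGY D=RBYG B=WYWB
After move 5 (F): F=GWYB U=OBYR R=GORO D=RWYG L=GROB
After move 6 (U'): U=BROY F=GRYB R=GWRO B=GOWB L=WYOB
After move 7 (R'): R=WOGR U=BWOG F=GRYY D=RRYB B=GOWB
Query 1: B[3] = B
Query 2: B[1] = O
Query 3: F[2] = Y
Query 4: R[3] = R
Query 5: B[2] = W

Answer: B O Y R W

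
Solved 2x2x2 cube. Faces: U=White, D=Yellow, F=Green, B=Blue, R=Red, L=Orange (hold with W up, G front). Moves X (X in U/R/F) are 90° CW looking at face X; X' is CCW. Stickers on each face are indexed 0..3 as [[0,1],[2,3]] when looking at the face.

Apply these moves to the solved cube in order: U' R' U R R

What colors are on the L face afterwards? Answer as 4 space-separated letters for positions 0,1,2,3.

After move 1 (U'): U=WWWW F=OOGG R=GGRR B=RRBB L=BBOO
After move 2 (R'): R=GRGR U=WBWR F=OWGW D=YOYG B=YRYB
After move 3 (U): U=WWRB F=GRGW R=YRGR B=BBYB L=OWOO
After move 4 (R): R=GYRR U=WRRW F=GOGG D=YYYB B=BBWB
After move 5 (R): R=RGRY U=WORG F=GYGB D=YWYB B=WBRB
Query: L face = OWOO

Answer: O W O O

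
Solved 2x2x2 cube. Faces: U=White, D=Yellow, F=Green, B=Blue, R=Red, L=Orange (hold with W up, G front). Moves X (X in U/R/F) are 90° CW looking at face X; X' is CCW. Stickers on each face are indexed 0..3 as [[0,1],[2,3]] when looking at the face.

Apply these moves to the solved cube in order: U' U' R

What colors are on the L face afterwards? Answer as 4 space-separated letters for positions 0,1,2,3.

After move 1 (U'): U=WWWW F=OOGG R=GGRR B=RRBB L=BBOO
After move 2 (U'): U=WWWW F=BBGG R=OORR B=GGBB L=RROO
After move 3 (R): R=RORO U=WBWG F=BYGY D=YBYG B=WGWB
Query: L face = RROO

Answer: R R O O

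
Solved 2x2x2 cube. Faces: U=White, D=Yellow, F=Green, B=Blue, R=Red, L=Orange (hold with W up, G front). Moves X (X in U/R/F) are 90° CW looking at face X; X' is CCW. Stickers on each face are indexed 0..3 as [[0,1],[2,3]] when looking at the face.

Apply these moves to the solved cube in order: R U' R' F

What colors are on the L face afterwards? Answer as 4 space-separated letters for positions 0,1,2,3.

After move 1 (R): R=RRRR U=WGWG F=GYGY D=YBYB B=WBWB
After move 2 (U'): U=GGWW F=OOGY R=GYRR B=RRWB L=WBOO
After move 3 (R'): R=YRGR U=GWWR F=OGGW D=YOYY B=BRBB
After move 4 (F): F=GOWG U=GWOB R=WRRR D=GYYY L=WYOO
Query: L face = WYOO

Answer: W Y O O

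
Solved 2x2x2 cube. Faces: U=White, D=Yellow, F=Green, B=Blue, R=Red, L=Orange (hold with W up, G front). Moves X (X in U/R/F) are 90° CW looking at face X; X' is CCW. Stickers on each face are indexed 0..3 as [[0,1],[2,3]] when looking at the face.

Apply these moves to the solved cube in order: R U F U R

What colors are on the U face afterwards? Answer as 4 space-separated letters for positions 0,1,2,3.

Answer: O B Y R

Derivation:
After move 1 (R): R=RRRR U=WGWG F=GYGY D=YBYB B=WBWB
After move 2 (U): U=WWGG F=RRGY R=WBRR B=OOWB L=GYOO
After move 3 (F): F=GRYR U=WWOY R=GBGR D=RWYB L=GYOB
After move 4 (U): U=OWYW F=GBYR R=OOGR B=GYWB L=GROB
After move 5 (R): R=GORO U=OBYR F=GWYB D=RWYG B=WYWB
Query: U face = OBYR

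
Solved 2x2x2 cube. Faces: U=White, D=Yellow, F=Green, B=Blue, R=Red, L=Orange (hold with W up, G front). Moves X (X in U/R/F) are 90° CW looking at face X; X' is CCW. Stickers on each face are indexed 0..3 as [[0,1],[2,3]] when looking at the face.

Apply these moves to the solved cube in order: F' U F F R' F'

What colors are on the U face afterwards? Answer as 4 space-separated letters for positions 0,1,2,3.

After move 1 (F'): F=GGGG U=WWRR R=YRYR D=OOYY L=OWOW
After move 2 (U): U=RWRW F=YRGG R=BBYR B=OWBB L=GGOW
After move 3 (F): F=GYGR U=RWWG R=RBWR D=YBYY L=GOOO
After move 4 (F): F=GGRY U=RWOO R=WBGR D=WRYY L=GYOB
After move 5 (R'): R=BRWG U=RBOO F=GWRO D=WGYY B=YWRB
After move 6 (F'): F=WOGR U=RBBW R=GRWG D=YBYY L=GOOO
Query: U face = RBBW

Answer: R B B W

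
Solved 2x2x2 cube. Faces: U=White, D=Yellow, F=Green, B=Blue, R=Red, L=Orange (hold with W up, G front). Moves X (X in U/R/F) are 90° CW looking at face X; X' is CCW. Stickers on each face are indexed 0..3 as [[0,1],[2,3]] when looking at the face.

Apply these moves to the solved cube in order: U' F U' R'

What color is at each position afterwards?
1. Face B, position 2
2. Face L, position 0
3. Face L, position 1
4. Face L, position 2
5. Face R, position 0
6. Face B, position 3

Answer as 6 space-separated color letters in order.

After move 1 (U'): U=WWWW F=OOGG R=GGRR B=RRBB L=BBOO
After move 2 (F): F=GOGO U=WWOB R=WGWR D=RGYY L=BYOY
After move 3 (U'): U=WBWO F=BYGO R=GOWR B=WGBB L=RROY
After move 4 (R'): R=ORGW U=WBWW F=BBGO D=RYYO B=YGGB
Query 1: B[2] = G
Query 2: L[0] = R
Query 3: L[1] = R
Query 4: L[2] = O
Query 5: R[0] = O
Query 6: B[3] = B

Answer: G R R O O B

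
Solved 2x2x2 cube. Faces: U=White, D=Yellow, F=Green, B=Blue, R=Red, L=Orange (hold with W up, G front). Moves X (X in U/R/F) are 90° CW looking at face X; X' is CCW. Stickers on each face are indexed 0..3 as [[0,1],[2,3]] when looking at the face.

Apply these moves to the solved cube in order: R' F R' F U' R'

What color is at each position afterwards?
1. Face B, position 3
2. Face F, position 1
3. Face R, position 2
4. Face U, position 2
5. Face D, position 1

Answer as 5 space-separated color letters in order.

After move 1 (R'): R=RRRR U=WBWB F=GWGW D=YGYG B=YBYB
After move 2 (F): F=GGWW U=WBOO R=WRBR D=RRYG L=OYOG
After move 3 (R'): R=RRWB U=WYOY F=GBWO D=RGYW B=GBRB
After move 4 (F): F=WGOB U=WYGY R=ORYB D=WRYW L=OROG
After move 5 (U'): U=YYWG F=OROB R=WGYB B=ORRB L=GBOG
After move 6 (R'): R=GBWY U=YRWO F=OYOG D=WRYB B=WRRB
Query 1: B[3] = B
Query 2: F[1] = Y
Query 3: R[2] = W
Query 4: U[2] = W
Query 5: D[1] = R

Answer: B Y W W R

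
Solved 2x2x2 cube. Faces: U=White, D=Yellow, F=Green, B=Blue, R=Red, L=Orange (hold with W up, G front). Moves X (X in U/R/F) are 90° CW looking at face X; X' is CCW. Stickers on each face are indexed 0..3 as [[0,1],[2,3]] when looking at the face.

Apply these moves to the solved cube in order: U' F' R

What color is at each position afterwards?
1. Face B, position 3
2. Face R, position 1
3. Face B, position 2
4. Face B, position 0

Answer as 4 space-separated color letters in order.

Answer: B Y W R

Derivation:
After move 1 (U'): U=WWWW F=OOGG R=GGRR B=RRBB L=BBOO
After move 2 (F'): F=OGOG U=WWGR R=YGYR D=BOYY L=BWOW
After move 3 (R): R=YYRG U=WGGG F=OOOY D=BBYR B=RRWB
Query 1: B[3] = B
Query 2: R[1] = Y
Query 3: B[2] = W
Query 4: B[0] = R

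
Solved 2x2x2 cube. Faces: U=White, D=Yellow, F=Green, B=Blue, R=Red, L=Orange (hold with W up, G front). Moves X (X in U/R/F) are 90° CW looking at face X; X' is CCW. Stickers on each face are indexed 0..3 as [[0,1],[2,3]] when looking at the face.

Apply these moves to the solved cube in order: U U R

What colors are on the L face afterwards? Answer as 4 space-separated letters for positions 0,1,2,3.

After move 1 (U): U=WWWW F=RRGG R=BBRR B=OOBB L=GGOO
After move 2 (U): U=WWWW F=BBGG R=OORR B=GGBB L=RROO
After move 3 (R): R=RORO U=WBWG F=BYGY D=YBYG B=WGWB
Query: L face = RROO

Answer: R R O O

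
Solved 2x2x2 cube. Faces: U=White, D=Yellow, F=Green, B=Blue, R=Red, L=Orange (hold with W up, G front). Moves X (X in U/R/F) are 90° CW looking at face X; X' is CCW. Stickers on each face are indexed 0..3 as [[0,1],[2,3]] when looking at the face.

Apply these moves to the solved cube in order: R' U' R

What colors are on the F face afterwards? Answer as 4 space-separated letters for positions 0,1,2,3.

After move 1 (R'): R=RRRR U=WBWB F=GWGW D=YGYG B=YBYB
After move 2 (U'): U=BBWW F=OOGW R=GWRR B=RRYB L=YBOO
After move 3 (R): R=RGRW U=BOWW F=OGGG D=YYYR B=WRBB
Query: F face = OGGG

Answer: O G G G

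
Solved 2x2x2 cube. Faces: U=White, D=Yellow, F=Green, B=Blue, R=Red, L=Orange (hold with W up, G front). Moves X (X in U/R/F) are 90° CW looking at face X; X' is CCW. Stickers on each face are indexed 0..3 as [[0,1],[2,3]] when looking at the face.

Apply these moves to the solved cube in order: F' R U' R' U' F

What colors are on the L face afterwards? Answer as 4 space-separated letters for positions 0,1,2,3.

After move 1 (F'): F=GGGG U=WWRR R=YRYR D=OOYY L=OWOW
After move 2 (R): R=YYRR U=WGRG F=GOGY D=OBYB B=RBWB
After move 3 (U'): U=GGWR F=OWGY R=GORR B=YYWB L=RBOW
After move 4 (R'): R=ORGR U=GWWY F=OGGR D=OWYY B=BYBB
After move 5 (U'): U=WYGW F=RBGR R=OGGR B=ORBB L=BYOW
After move 6 (F): F=GRRB U=WYWY R=GGWR D=GOYY L=BOOW
Query: L face = BOOW

Answer: B O O W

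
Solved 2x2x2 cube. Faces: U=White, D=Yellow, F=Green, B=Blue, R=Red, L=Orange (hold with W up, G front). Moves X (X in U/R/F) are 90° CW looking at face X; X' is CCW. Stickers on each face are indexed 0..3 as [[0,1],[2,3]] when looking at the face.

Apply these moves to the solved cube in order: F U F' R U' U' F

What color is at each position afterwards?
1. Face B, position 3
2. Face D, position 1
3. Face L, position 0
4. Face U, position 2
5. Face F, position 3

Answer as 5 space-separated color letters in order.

After move 1 (F): F=GGGG U=WWOO R=WRWR D=RRYY L=OYOY
After move 2 (U): U=OWOW F=WRGG R=BBWR B=OYBB L=GGOY
After move 3 (F'): F=RGWG U=OWBW R=RBRR D=GYYY L=GWOO
After move 4 (R): R=RRRB U=OGBG F=RYWY D=GBYO B=WYWB
After move 5 (U'): U=GGOB F=GWWY R=RYRB B=RRWB L=WYOO
After move 6 (U'): U=GBGO F=WYWY R=GWRB B=RYWB L=RROO
After move 7 (F): F=WWYY U=GBOR R=GWOB D=RGYO L=RGOB
Query 1: B[3] = B
Query 2: D[1] = G
Query 3: L[0] = R
Query 4: U[2] = O
Query 5: F[3] = Y

Answer: B G R O Y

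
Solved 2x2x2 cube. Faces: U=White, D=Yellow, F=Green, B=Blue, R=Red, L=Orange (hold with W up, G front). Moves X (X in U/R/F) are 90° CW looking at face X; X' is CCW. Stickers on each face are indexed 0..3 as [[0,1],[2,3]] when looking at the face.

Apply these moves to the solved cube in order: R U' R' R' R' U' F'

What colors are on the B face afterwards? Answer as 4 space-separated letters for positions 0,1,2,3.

After move 1 (R): R=RRRR U=WGWG F=GYGY D=YBYB B=WBWB
After move 2 (U'): U=GGWW F=OOGY R=GYRR B=RRWB L=WBOO
After move 3 (R'): R=YRGR U=GWWR F=OGGW D=YOYY B=BRBB
After move 4 (R'): R=RRYG U=GBWB F=OWGR D=YGYW B=YROB
After move 5 (R'): R=RGRY U=GOWY F=OBGB D=YWYR B=WRGB
After move 6 (U'): U=OYGW F=WBGB R=OBRY B=RGGB L=WROO
After move 7 (F'): F=BBWG U=OYOR R=WBYY D=ROYR L=WWOG
Query: B face = RGGB

Answer: R G G B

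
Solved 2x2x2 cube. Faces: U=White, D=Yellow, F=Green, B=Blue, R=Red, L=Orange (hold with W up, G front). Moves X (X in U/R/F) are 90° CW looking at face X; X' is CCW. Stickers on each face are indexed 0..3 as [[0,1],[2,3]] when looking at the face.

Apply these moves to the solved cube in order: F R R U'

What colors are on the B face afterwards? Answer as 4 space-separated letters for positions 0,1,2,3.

After move 1 (F): F=GGGG U=WWOO R=WRWR D=RRYY L=OYOY
After move 2 (R): R=WWRR U=WGOG F=GRGY D=RBYB B=OBWB
After move 3 (R): R=RWRW U=WROY F=GBGB D=RWYO B=GBGB
After move 4 (U'): U=RYWO F=OYGB R=GBRW B=RWGB L=GBOY
Query: B face = RWGB

Answer: R W G B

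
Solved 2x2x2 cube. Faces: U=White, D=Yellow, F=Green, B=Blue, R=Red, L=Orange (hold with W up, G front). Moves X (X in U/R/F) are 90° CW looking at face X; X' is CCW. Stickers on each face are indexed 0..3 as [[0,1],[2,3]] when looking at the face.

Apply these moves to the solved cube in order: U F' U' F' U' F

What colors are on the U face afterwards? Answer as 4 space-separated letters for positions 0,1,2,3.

Answer: R Y W B

Derivation:
After move 1 (U): U=WWWW F=RRGG R=BBRR B=OOBB L=GGOO
After move 2 (F'): F=RGRG U=WWBR R=YBYR D=GOYY L=GWOW
After move 3 (U'): U=WRWB F=GWRG R=RGYR B=YBBB L=OOOW
After move 4 (F'): F=WGGR U=WRRY R=OGGR D=OWYY L=OBOW
After move 5 (U'): U=RYWR F=OBGR R=WGGR B=OGBB L=YBOW
After move 6 (F): F=GORB U=RYWB R=WGRR D=GWYY L=YOOW
Query: U face = RYWB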